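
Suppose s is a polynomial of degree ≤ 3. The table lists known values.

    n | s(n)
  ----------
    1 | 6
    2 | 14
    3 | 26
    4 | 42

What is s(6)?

Write s(n) = an³ + bn² + cn + d; the 4 given values yield a linear system in the 4 coefficients.
Solving, the leading coefficient vanishes, and s(n) = 2n² + 2n + 2.
Then s(6) = 86.

86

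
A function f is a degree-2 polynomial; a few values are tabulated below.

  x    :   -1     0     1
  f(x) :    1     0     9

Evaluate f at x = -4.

64

Write f(x) = ax² + bx + c; the 3 given values yield a linear system in the 3 coefficients.
Solving, f(x) = 5x² + 4x.
Then f(-4) = 64.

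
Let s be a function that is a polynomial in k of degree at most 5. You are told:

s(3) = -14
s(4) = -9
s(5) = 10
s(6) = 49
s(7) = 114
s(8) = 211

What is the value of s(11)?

754

Write s(k) = ak^5 + bk^4 + ck³ + dk² + ek + p; the 6 given values yield a linear system in the 6 coefficients.
Solving, the top 2 coefficients vanish, and s(k) = k³ - 5k² + 3k - 5.
Then s(11) = 754.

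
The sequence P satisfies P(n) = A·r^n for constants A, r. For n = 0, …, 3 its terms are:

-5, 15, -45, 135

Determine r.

Consecutive ratio: 15/(-5) = -3, and -45/15 = -3, so r = -3.
Then A·(-3)^0 = -5 gives A = -5, and P(n) = -5·(-3)^n.

-3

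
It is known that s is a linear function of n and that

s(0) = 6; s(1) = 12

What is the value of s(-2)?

-6

Write s(n) = an + b; the 2 given values yield a linear system in the 2 coefficients.
Solving, s(n) = 6n + 6.
Then s(-2) = -6.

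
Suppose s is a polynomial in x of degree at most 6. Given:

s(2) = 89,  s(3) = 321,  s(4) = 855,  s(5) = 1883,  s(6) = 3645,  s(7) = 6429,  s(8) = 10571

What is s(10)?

24513

First differences: 232, 534, 1028, 1762, 2784, 4142. Second differences: 302, 494, 734, 1022, 1358. Third differences: 192, 240, 288, 336. Fourth differences: 48, 48, 48.
Level-4 differences are constant, so s has degree 4.
Fitting a degree-4 polynomial gives s(x) = 2x^4 + 4x³ + 5x² + x + 3.
Then s(10) = 24513.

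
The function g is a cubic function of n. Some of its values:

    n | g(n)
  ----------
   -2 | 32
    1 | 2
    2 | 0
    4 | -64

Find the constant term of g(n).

Write g(n) = an³ + bn² + cn + d; the 4 given values yield a linear system in the 4 coefficients.
Solving, g(n) = -2n³ + 4n².
The constant term is g(0) = 0.

0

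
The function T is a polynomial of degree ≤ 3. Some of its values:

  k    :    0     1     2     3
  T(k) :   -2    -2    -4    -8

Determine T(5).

-22

First differences: 0, -2, -4. Second differences: -2, -2.
Level-2 differences are constant, so T has degree 2.
Fitting a degree-2 polynomial gives T(k) = -k² + k - 2.
Then T(5) = -22.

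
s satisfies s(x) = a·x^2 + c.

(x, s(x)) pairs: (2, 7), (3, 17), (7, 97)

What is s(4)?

From s(2) = 7 and s(3) = 17: 4a + c = 7 and 9a + c = 17.
Subtracting: 5a = 10, so a = 2; then c = 7 − 2·4 = -1.
So s(x) = 2x² − 1, and s(4) = 31.

31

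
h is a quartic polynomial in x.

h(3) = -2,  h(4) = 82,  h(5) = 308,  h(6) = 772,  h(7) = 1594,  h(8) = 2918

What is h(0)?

-2

Write h(x) = ax^4 + bx³ + cx² + dx + e; the 6 given values yield a linear system in the 5 coefficients.
Solving, h(x) = x^4 - 2x³ - 2x² - 3x - 2.
The constant term is h(0) = -2.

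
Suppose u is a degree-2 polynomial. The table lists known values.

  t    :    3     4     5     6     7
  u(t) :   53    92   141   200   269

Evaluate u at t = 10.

Write u(t) = at² + bt + c; the 5 given values yield a linear system in the 3 coefficients.
Solving, u(t) = 5t² + 4t - 4.
Then u(10) = 536.

536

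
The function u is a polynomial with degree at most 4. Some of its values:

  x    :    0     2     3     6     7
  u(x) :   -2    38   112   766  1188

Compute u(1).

6

Write u(x) = ax^4 + bx³ + cx² + dx + e; the 5 given values yield a linear system in the 5 coefficients.
Solving, the leading coefficient vanishes, and u(x) = 3x³ + 3x² + 2x - 2.
Then u(1) = 6.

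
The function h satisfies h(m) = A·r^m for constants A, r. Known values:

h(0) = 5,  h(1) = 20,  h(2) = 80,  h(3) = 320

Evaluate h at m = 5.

Consecutive ratio: 20/5 = 4, and 80/20 = 4, so r = 4.
Then A·4^0 = 5 gives A = 5, and h(m) = 5·4^m.
h(5) = 5·4^5 = 5120.

5120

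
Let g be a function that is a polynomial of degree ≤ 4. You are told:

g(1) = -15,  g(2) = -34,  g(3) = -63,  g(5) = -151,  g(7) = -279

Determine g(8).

-358

Write g(n) = an^4 + bn³ + cn² + dn + e; the 5 given values yield a linear system in the 5 coefficients.
Solving, the top 2 coefficients vanish, and g(n) = -5n² - 4n - 6.
Then g(8) = -358.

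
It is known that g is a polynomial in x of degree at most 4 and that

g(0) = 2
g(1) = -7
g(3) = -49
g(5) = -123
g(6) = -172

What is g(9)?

-367

Write g(x) = ax^4 + bx³ + cx² + dx + e; the 5 given values yield a linear system in the 5 coefficients.
Solving, the top 2 coefficients vanish, and g(x) = -4x² - 5x + 2.
Then g(9) = -367.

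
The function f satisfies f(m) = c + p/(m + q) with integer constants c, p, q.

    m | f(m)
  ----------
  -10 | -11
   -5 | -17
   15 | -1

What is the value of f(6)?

(f(m) − c)(m + q) = p for each data point; the three points give a linear system in c and q, then p follows.
Solving: c = -5, q = 0, p = 60, so f(m) = -5 + 60/(m + 0).
Then f(6) = -5 + 60/6 = 5.

5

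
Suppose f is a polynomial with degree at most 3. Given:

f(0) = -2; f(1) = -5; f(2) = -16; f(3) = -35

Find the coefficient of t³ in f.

0

First differences: -3, -11, -19. Second differences: -8, -8.
Level-2 differences are constant, so f has degree 2.
Fitting a degree-2 polynomial gives f(t) = -4t² + t - 2.
The coefficient of t³ is 0.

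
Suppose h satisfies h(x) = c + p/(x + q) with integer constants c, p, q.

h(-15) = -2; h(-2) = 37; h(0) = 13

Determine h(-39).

0

(h(x) − c)(x + q) = p for each data point; the three points give a linear system in c and q, then p follows.
Solving: c = 1, q = 3, p = 36, so h(x) = 1 + 36/(x + 3).
Then h(-39) = 1 + 36/(-36) = 0.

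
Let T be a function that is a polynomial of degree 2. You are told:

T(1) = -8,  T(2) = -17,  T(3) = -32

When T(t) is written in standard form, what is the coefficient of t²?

Write T(t) = at² + bt + c; the 3 given values yield a linear system in the 3 coefficients.
Solving, T(t) = -3t² - 5.
The coefficient of t² is -3.

-3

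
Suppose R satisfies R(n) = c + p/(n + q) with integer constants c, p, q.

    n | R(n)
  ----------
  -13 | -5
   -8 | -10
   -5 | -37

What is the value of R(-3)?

(R(n) − c)(n + q) = p for each data point; the three points give a linear system in c and q, then p follows.
Solving: c = -1, q = 4, p = 36, so R(n) = -1 + 36/(n + 4).
Then R(-3) = -1 + 36/1 = 35.

35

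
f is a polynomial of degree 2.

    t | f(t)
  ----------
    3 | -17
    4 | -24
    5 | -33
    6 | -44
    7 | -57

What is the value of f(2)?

-12

Write f(t) = at² + bt + c; the 5 given values yield a linear system in the 3 coefficients.
Solving, f(t) = -t² - 8.
Then f(2) = -12.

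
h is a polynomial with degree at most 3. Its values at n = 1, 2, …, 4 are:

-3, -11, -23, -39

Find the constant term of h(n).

Write h(n) = an³ + bn² + cn + d; the 4 given values yield a linear system in the 4 coefficients.
Solving, the leading coefficient vanishes, and h(n) = -2n² - 2n + 1.
The constant term is h(0) = 1.

1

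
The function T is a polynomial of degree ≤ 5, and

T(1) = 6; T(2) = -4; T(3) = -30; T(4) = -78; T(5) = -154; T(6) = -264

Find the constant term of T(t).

First differences: -10, -26, -48, -76, -110. Second differences: -16, -22, -28, -34. Third differences: -6, -6, -6.
Level-3 differences are constant, so T has degree 3.
Fitting a degree-3 polynomial gives T(t) = -t³ - 2t² + 3t + 6.
The constant term is T(0) = 6.

6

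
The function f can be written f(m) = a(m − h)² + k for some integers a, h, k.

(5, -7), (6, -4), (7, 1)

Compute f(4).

First differences 3, 5; second difference 2 = 2a, so a = 1.
Expanding, the m-coefficient is −2ah = -2h; matching it to the data gives h = 4, and then k = -8.
So f(m) = 1(m − 4)² − 8.
f(4) = 1·0² − 8 = -8.

-8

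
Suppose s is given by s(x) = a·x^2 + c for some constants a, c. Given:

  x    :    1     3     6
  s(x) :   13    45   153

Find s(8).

265

From s(1) = 13 and s(3) = 45: 1a + c = 13 and 9a + c = 45.
Subtracting: 8a = 32, so a = 4; then c = 13 − 4·1 = 9.
So s(x) = 4x² + 9, and s(8) = 265.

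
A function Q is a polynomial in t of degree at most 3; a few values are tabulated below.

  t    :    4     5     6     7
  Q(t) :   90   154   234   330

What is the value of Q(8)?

442

First differences: 64, 80, 96. Second differences: 16, 16.
Level-2 differences are constant, so Q has degree 2.
Extending the table by one column gives the next first difference 112, so Q(8) = 330 + 112 = 442.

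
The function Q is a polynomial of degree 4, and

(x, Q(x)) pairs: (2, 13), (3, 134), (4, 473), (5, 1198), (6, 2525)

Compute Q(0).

Write Q(x) = ax^4 + bx³ + cx² + dx + e; the 5 given values yield a linear system in the 5 coefficients.
Solving, Q(x) = 2x^4 - x² - 4x - 7.
Then Q(0) = -7.

-7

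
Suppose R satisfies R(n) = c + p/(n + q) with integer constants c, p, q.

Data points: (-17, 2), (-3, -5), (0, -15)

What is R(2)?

-55

(R(n) − c)(n + q) = p for each data point; the three points give a linear system in c and q, then p follows.
Solving: c = 5, q = -3, p = 60, so R(n) = 5 + 60/(n − 3).
Then R(2) = 5 + 60/(-1) = -55.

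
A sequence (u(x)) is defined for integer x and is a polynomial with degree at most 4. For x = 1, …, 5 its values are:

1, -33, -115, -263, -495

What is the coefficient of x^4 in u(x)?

Write u(x) = ax^4 + bx³ + cx² + dx + e; the 5 given values yield a linear system in the 5 coefficients.
Solving, the leading coefficient vanishes, and u(x) = -3x³ - 6x² + 5x + 5.
The coefficient of x^4 is 0.

0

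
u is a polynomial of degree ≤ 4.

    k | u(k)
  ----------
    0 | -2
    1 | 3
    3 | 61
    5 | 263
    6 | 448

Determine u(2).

Write u(k) = ak^4 + bk³ + ck² + dk + e; the 5 given values yield a linear system in the 5 coefficients.
Solving, the leading coefficient vanishes, and u(k) = 2k³ + 3k - 2.
Then u(2) = 20.

20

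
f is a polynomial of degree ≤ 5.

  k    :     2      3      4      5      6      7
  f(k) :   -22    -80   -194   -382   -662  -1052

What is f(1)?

-2

Write f(k) = ak^5 + bk^4 + ck³ + dk² + ek + p; the 6 given values yield a linear system in the 6 coefficients.
Solving, the top 2 coefficients vanish, and f(k) = -3k³ - k² + 4k - 2.
Then f(1) = -2.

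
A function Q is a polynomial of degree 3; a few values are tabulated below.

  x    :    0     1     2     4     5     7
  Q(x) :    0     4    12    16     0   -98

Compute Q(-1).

Write Q(x) = ax³ + bx² + cx + d; the 6 given values yield a linear system in the 4 coefficients.
Solving, Q(x) = -x³ + 5x².
Then Q(-1) = 6.

6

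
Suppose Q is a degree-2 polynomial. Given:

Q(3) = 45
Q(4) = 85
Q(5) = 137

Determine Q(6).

201

Write Q(x) = ax² + bx + c; the 3 given values yield a linear system in the 3 coefficients.
Solving, Q(x) = 6x² - 2x - 3.
Then Q(6) = 201.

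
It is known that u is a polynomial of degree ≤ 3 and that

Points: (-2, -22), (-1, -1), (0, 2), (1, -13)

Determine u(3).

First differences: 21, 3, -15. Second differences: -18, -18.
Level-2 differences are constant, so u has degree 2.
Fitting a degree-2 polynomial gives u(m) = -9m² - 6m + 2.
Then u(3) = -97.

-97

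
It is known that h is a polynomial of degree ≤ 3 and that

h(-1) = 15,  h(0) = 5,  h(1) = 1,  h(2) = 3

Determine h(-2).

31

First differences: -10, -4, 2. Second differences: 6, 6.
Level-2 differences are constant, so h has degree 2.
Fitting a degree-2 polynomial gives h(n) = 3n² - 7n + 5.
Then h(-2) = 31.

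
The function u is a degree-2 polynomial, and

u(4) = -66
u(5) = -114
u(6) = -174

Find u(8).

-330

Write u(k) = ak² + bk + c; the 3 given values yield a linear system in the 3 coefficients.
Solving, u(k) = -6k² + 6k + 6.
Then u(8) = -330.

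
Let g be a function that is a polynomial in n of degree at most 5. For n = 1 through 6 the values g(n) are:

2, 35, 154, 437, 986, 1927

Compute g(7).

First differences: 33, 119, 283, 549, 941. Second differences: 86, 164, 266, 392. Third differences: 78, 102, 126. Fourth differences: 24, 24.
Level-4 differences are constant, so g has degree 4.
Extending the table by one column gives the next first difference 1483, so g(7) = 1927 + 1483 = 3410.

3410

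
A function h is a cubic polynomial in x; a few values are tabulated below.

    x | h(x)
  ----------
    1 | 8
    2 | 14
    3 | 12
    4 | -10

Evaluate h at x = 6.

-162

Write h(x) = ax³ + bx² + cx + d; the 4 given values yield a linear system in the 4 coefficients.
Solving, h(x) = -2x³ + 8x² - 4x + 6.
Then h(6) = -162.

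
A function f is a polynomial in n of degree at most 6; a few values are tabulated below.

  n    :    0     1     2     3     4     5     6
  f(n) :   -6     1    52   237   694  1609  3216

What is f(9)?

Write f(n) = an^6 + bn^5 + cn^4 + dn³ + en² + pn + q; the 7 given values yield a linear system in the 7 coefficients.
Solving, the top 2 coefficients vanish, and f(n) = 2n^4 + 3n³ - n² + 3n - 6.
Then f(9) = 15249.

15249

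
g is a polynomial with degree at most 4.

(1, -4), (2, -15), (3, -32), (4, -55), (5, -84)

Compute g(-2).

Write g(k) = ak^4 + bk³ + ck² + dk + e; the 5 given values yield a linear system in the 5 coefficients.
Solving, the top 2 coefficients vanish, and g(k) = -3k² - 2k + 1.
Then g(-2) = -7.

-7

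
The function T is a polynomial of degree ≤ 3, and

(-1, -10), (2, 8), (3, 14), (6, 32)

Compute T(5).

26

Write T(n) = an³ + bn² + cn + d; the 4 given values yield a linear system in the 4 coefficients.
Solving, the top 2 coefficients vanish, and T(n) = 6n - 4.
Then T(5) = 26.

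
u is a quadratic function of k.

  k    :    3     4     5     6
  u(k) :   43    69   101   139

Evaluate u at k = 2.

23

First differences: 26, 32, 38. Second differences: 6, 6.
Level-2 differences are constant, so u has degree 2.
Fitting a degree-2 polynomial gives u(k) = 3k² + 5k + 1.
Then u(2) = 23.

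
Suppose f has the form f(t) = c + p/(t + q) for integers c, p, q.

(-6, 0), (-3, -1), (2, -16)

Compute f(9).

(f(t) − c)(t + q) = p for each data point; the three points give a linear system in c and q, then p follows.
Solving: c = 2, q = -3, p = 18, so f(t) = 2 + 18/(t − 3).
Then f(9) = 2 + 18/6 = 5.

5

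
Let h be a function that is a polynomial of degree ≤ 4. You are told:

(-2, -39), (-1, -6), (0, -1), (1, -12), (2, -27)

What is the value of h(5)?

First differences: 33, 5, -11, -15. Second differences: -28, -16, -4. Third differences: 12, 12.
Level-3 differences are constant, so h has degree 3.
Fitting a degree-3 polynomial gives h(n) = 2n³ - 8n² - 5n - 1.
Then h(5) = 24.

24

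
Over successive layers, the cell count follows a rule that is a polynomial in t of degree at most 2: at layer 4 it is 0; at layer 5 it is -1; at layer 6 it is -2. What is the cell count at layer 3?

1

Write the value at t as u(t).
Write u(t) = at² + bt + c; the 3 given values yield a linear system in the 3 coefficients.
Solving, the leading coefficient vanishes, and u(t) = -t + 4.
Then u(3) = 1.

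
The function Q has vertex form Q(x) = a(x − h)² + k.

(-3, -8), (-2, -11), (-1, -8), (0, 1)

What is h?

-2

First differences -3, 3, 9; second difference 6 = 2a, so a = 3.
Expanding, the x-coefficient is −2ah = -6h; matching it to the data gives h = -2, and then k = -11.
So Q(x) = 3(x + 2)² − 11.
Hence h = -2.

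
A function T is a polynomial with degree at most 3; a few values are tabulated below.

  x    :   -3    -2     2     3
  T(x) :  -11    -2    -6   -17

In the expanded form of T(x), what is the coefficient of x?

Write T(x) = ax³ + bx² + cx + d; the 4 given values yield a linear system in the 4 coefficients.
Solving, the leading coefficient vanishes, and T(x) = -2x² - x + 4.
The coefficient of x is -1.

-1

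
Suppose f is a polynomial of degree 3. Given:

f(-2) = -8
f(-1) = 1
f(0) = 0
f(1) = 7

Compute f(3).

Write f(t) = at³ + bt² + ct + d; the 4 given values yield a linear system in the 4 coefficients.
Solving, f(t) = 3t³ + 4t².
Then f(3) = 117.

117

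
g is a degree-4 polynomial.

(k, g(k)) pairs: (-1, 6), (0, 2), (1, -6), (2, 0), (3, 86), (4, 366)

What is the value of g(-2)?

36

First differences: -4, -8, 6, 86, 280. Second differences: -4, 14, 80, 194. Third differences: 18, 66, 114. Fourth differences: 48, 48.
Level-4 differences are constant, so g has degree 4.
Fitting a degree-4 polynomial gives g(k) = 2k^4 - k³ - 4k² - 5k + 2.
Then g(-2) = 36.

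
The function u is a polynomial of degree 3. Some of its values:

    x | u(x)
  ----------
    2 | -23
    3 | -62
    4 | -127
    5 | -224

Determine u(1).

-4

Write u(x) = ax³ + bx² + cx + d; the 4 given values yield a linear system in the 4 coefficients.
Solving, u(x) = -x³ - 4x² + 1.
Then u(1) = -4.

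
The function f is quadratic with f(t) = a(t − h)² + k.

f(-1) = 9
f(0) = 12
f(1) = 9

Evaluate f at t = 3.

First differences 3, -3; second difference -6 = 2a, so a = -3.
Expanding, the t-coefficient is −2ah = 6h; matching it to the data gives h = 0, and then k = 12.
So f(t) = -3(t + 0)² + 12.
f(3) = -3·3² + 12 = -15.

-15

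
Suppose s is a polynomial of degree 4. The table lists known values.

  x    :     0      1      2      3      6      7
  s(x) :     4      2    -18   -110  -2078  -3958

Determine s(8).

Write s(x) = ax^4 + bx³ + cx² + dx + e; the 6 given values yield a linear system in the 5 coefficients.
Solving, s(x) = -2x^4 + 3x³ - 4x² + x + 4.
Then s(8) = -6900.

-6900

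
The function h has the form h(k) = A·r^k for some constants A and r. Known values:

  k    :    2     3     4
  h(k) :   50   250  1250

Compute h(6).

31250

Consecutive ratio: 250/50 = 5, and 1250/250 = 5, so r = 5.
Then A·5^2 = 50 gives A = 2, and h(k) = 2·5^k.
h(6) = 2·5^6 = 31250.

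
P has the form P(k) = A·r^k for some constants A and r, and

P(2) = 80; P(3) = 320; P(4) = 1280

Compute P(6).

20480

Consecutive ratio: 320/80 = 4, and 1280/320 = 4, so r = 4.
Then A·4^2 = 80 gives A = 5, and P(k) = 5·4^k.
P(6) = 5·4^6 = 20480.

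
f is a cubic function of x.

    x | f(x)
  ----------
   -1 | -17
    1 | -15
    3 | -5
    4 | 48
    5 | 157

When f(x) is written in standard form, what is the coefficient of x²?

-8

Write f(x) = ax³ + bx² + cx + d; the 5 given values yield a linear system in the 4 coefficients.
Solving, f(x) = 3x³ - 8x² - 2x - 8.
The coefficient of x² is -8.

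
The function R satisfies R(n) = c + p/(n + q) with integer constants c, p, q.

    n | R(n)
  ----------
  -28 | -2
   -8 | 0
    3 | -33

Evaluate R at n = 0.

(R(n) − c)(n + q) = p for each data point; the three points give a linear system in c and q, then p follows.
Solving: c = -3, q = -2, p = -30, so R(n) = -3 − 30/(n − 2).
Then R(0) = -3 − 30/(-2) = 12.

12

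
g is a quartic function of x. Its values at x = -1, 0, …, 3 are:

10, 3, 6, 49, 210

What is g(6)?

2901

Write g(x) = ax^4 + bx³ + cx² + dx + e; the 5 given values yield a linear system in the 5 coefficients.
Solving, g(x) = 2x^4 + x³ + 3x² - 3x + 3.
Then g(6) = 2901.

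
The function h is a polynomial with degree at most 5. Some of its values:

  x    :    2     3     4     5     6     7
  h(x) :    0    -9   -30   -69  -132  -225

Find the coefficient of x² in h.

3

Write h(x) = ax^5 + bx^4 + cx³ + dx² + ex + p; the 6 given values yield a linear system in the 6 coefficients.
Solving, the top 2 coefficients vanish, and h(x) = -x³ + 3x² - 5x + 6.
The coefficient of x² is 3.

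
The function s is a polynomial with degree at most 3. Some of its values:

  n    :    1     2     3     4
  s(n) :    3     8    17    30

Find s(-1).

5

Write s(n) = an³ + bn² + cn + d; the 4 given values yield a linear system in the 4 coefficients.
Solving, the leading coefficient vanishes, and s(n) = 2n² - n + 2.
Then s(-1) = 5.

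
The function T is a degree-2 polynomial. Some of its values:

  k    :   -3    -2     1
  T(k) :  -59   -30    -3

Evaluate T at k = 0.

Write T(k) = ak² + bk + c; the 3 given values yield a linear system in the 3 coefficients.
Solving, T(k) = -5k² + 4k - 2.
Then T(0) = -2.

-2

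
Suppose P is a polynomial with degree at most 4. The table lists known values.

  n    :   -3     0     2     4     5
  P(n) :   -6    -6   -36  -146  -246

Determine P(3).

Write P(n) = an^4 + bn³ + cn² + dn + e; the 5 given values yield a linear system in the 5 coefficients.
Solving, the leading coefficient vanishes, and P(n) = -n³ - 4n² - 3n - 6.
Then P(3) = -78.

-78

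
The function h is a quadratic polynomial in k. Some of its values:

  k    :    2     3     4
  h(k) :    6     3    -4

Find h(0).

Write h(k) = ak² + bk + c; the 3 given values yield a linear system in the 3 coefficients.
Solving, h(k) = -2k² + 7k.
Then h(0) = 0.

0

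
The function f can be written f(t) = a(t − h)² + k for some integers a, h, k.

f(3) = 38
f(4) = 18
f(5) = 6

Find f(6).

2

First differences -20, -12; second difference 8 = 2a, so a = 4.
Expanding, the t-coefficient is −2ah = -8h; matching it to the data gives h = 6, and then k = 2.
So f(t) = 4(t − 6)² + 2.
f(6) = 4·0² + 2 = 2.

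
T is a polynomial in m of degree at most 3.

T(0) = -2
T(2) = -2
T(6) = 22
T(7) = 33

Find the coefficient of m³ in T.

0

Write T(m) = am³ + bm² + cm + d; the 4 given values yield a linear system in the 4 coefficients.
Solving, the leading coefficient vanishes, and T(m) = m² - 2m - 2.
The coefficient of m³ is 0.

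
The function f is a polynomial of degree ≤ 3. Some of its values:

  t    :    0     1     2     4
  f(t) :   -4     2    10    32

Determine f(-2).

-10

Write f(t) = at³ + bt² + ct + d; the 4 given values yield a linear system in the 4 coefficients.
Solving, the leading coefficient vanishes, and f(t) = t² + 5t - 4.
Then f(-2) = -10.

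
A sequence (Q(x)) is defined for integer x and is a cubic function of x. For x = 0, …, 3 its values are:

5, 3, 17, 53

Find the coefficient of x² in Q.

5

Write Q(x) = ax³ + bx² + cx + d; the 4 given values yield a linear system in the 4 coefficients.
Solving, Q(x) = x³ + 5x² - 8x + 5.
The coefficient of x² is 5.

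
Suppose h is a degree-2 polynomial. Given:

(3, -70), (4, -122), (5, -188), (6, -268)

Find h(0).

2

Write h(n) = an² + bn + c; the 4 given values yield a linear system in the 3 coefficients.
Solving, h(n) = -7n² - 3n + 2.
Then h(0) = 2.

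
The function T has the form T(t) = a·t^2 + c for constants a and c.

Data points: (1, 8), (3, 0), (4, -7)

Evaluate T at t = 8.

-55

From T(1) = 8 and T(3) = 0: 1a + c = 8 and 9a + c = 0.
Subtracting: 8a = -8, so a = -1; then c = 8 − (-1)·1 = 9.
So T(t) = -1t² + 9, and T(8) = -55.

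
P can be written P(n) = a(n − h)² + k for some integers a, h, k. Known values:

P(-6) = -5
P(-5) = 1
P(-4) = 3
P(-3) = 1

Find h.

-4

First differences 6, 2, -2; second difference -4 = 2a, so a = -2.
Expanding, the n-coefficient is −2ah = 4h; matching it to the data gives h = -4, and then k = 3.
So P(n) = -2(n + 4)² + 3.
Hence h = -4.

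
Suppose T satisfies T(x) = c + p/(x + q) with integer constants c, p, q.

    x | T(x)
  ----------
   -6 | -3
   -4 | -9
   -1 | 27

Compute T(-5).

-5

(T(x) − c)(x + q) = p for each data point; the three points give a linear system in c and q, then p follows.
Solving: c = 3, q = 2, p = 24, so T(x) = 3 + 24/(x + 2).
Then T(-5) = 3 + 24/(-3) = -5.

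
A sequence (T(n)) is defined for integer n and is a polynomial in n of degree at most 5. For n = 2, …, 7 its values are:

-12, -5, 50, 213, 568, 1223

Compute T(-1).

15

First differences: 7, 55, 163, 355, 655. Second differences: 48, 108, 192, 300. Third differences: 60, 84, 108. Fourth differences: 24, 24.
Level-4 differences are constant, so T has degree 4.
Fitting a degree-4 polynomial gives T(n) = n^4 - 4n³ + 5n² - 7n - 2.
Then T(-1) = 15.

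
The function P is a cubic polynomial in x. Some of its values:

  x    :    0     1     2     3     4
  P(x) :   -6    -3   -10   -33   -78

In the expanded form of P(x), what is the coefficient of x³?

-1

First differences: 3, -7, -23, -45. Second differences: -10, -16, -22. Third differences: -6, -6.
Level-3 differences are constant, so P has degree 3.
Fitting a degree-3 polynomial gives P(x) = -x³ - 2x² + 6x - 6.
The coefficient of x³ is -1.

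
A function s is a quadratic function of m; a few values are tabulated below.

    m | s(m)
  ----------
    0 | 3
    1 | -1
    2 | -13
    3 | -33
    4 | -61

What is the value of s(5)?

-97

First differences: -4, -12, -20, -28. Second differences: -8, -8, -8.
Level-2 differences are constant, so s has degree 2.
Fitting a degree-2 polynomial gives s(m) = -4m² + 3.
Then s(5) = -97.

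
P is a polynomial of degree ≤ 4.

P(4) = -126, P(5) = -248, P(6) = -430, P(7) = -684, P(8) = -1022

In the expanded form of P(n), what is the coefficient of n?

First differences: -122, -182, -254, -338. Second differences: -60, -72, -84. Third differences: -12, -12.
Level-3 differences are constant, so P has degree 3.
Fitting a degree-3 polynomial gives P(n) = -2n³ + 2.
The coefficient of n is 0.

0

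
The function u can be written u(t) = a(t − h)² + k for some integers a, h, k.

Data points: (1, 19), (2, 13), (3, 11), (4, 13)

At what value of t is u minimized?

3

First differences -6, -2, 2; second difference 4 = 2a, so a = 2.
Expanding, the t-coefficient is −2ah = -4h; matching it to the data gives h = 3, and then k = 11.
So u(t) = 2(t − 3)² + 11.
Hence h = 3.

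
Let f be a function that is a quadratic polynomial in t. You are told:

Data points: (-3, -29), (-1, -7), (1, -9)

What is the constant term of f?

Write f(t) = at² + bt + c; the 3 given values yield a linear system in the 3 coefficients.
Solving, f(t) = -3t² - t - 5.
The constant term is f(0) = -5.

-5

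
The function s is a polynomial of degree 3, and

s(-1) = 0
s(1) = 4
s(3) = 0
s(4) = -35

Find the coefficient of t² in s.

Write s(t) = at³ + bt² + ct + d; the 4 given values yield a linear system in the 4 coefficients.
Solving, s(t) = -2t³ + 5t² + 4t - 3.
The coefficient of t² is 5.

5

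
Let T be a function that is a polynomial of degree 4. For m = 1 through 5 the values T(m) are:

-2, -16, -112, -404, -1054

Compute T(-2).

-32

Write T(m) = am^4 + bm³ + cm² + dm + e; the 5 given values yield a linear system in the 5 coefficients.
Solving, T(m) = -2m^4 + m³ + 3m² - 4.
Then T(-2) = -32.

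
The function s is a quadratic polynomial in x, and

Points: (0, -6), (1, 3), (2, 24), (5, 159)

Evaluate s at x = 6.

228

Write s(x) = ax² + bx + c; the 4 given values yield a linear system in the 3 coefficients.
Solving, s(x) = 6x² + 3x - 6.
Then s(6) = 228.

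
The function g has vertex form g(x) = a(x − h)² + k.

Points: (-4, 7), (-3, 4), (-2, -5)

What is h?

-4

First differences -3, -9; second difference -6 = 2a, so a = -3.
Expanding, the x-coefficient is −2ah = 6h; matching it to the data gives h = -4, and then k = 7.
So g(x) = -3(x + 4)² + 7.
Hence h = -4.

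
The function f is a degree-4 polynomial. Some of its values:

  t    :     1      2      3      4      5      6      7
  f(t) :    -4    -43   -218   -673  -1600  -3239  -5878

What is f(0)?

-5

First differences: -39, -175, -455, -927, -1639, -2639. Second differences: -136, -280, -472, -712, -1000. Third differences: -144, -192, -240, -288. Fourth differences: -48, -48, -48.
Level-4 differences are constant, so f has degree 4.
Fitting a degree-4 polynomial gives f(t) = -2t^4 - 4t³ + 6t² + t - 5.
The constant term is f(0) = -5.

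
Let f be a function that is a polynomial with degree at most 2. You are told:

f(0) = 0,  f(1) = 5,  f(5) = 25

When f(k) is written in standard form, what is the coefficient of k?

5

Write f(k) = ak² + bk + c; the 3 given values yield a linear system in the 3 coefficients.
Solving, the leading coefficient vanishes, and f(k) = 5k.
The coefficient of k is 5.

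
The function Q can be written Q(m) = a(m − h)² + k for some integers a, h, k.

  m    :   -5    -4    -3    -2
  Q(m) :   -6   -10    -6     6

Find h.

First differences -4, 4, 12; second difference 8 = 2a, so a = 4.
Expanding, the m-coefficient is −2ah = -8h; matching it to the data gives h = -4, and then k = -10.
So Q(m) = 4(m + 4)² − 10.
Hence h = -4.

-4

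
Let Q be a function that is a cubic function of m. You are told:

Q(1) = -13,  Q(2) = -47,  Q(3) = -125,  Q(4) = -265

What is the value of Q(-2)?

5

Write Q(m) = am³ + bm² + cm + d; the 4 given values yield a linear system in the 4 coefficients.
Solving, Q(m) = -3m³ - 4m² - m - 5.
Then Q(-2) = 5.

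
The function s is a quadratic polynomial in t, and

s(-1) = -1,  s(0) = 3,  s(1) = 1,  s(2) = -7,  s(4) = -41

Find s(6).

-99

Write s(t) = at² + bt + c; the 5 given values yield a linear system in the 3 coefficients.
Solving, s(t) = -3t² + t + 3.
Then s(6) = -99.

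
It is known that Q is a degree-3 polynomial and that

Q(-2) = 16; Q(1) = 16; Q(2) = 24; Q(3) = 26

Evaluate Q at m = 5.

-12

Write Q(m) = am³ + bm² + cm + d; the 4 given values yield a linear system in the 4 coefficients.
Solving, Q(m) = -m³ + 3m² + 6m + 8.
Then Q(5) = -12.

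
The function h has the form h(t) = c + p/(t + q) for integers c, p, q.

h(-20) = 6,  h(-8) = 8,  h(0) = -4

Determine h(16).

(h(t) − c)(t + q) = p for each data point; the three points give a linear system in c and q, then p follows.
Solving: c = 5, q = 2, p = -18, so h(t) = 5 − 18/(t + 2).
Then h(16) = 5 − 18/18 = 4.

4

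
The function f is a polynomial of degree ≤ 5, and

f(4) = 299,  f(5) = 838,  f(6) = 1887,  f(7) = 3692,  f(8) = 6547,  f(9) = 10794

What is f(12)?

First differences: 539, 1049, 1805, 2855, 4247. Second differences: 510, 756, 1050, 1392. Third differences: 246, 294, 342. Fourth differences: 48, 48.
Level-4 differences are constant, so f has degree 4.
Fitting a degree-4 polynomial gives f(t) = 2t^4 - 3t³ - 2t² + 2t + 3.
Then f(12) = 36027.

36027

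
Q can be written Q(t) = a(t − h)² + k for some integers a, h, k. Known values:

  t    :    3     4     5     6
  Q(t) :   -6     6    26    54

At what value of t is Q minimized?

2

First differences 12, 20, 28; second difference 8 = 2a, so a = 4.
Expanding, the t-coefficient is −2ah = -8h; matching it to the data gives h = 2, and then k = -10.
So Q(t) = 4(t − 2)² − 10.
Hence h = 2.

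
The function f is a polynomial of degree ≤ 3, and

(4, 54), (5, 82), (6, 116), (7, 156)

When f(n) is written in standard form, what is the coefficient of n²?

First differences: 28, 34, 40. Second differences: 6, 6.
Level-2 differences are constant, so f has degree 2.
Fitting a degree-2 polynomial gives f(n) = 3n² + n + 2.
The coefficient of n² is 3.

3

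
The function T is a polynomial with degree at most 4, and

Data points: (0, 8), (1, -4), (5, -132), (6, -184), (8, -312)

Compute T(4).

Write T(k) = ak^4 + bk³ + ck² + dk + e; the 5 given values yield a linear system in the 5 coefficients.
Solving, the top 2 coefficients vanish, and T(k) = -4k² - 8k + 8.
Then T(4) = -88.

-88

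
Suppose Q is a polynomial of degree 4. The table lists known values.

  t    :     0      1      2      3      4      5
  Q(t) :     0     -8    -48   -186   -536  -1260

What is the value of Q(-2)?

First differences: -8, -40, -138, -350, -724. Second differences: -32, -98, -212, -374. Third differences: -66, -114, -162. Fourth differences: -48, -48.
Level-4 differences are constant, so Q has degree 4.
Fitting a degree-4 polynomial gives Q(t) = -2t^4 + t³ - 5t² - 2t.
Then Q(-2) = -56.

-56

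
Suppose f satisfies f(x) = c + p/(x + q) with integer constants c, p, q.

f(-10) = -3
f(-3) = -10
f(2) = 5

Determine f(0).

17

(f(x) − c)(x + q) = p for each data point; the three points give a linear system in c and q, then p follows.
Solving: c = -1, q = 1, p = 18, so f(x) = -1 + 18/(x + 1).
Then f(0) = -1 + 18/1 = 17.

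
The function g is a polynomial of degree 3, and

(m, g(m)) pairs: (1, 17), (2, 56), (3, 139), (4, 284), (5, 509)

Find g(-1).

-1

First differences: 39, 83, 145, 225. Second differences: 44, 62, 80. Third differences: 18, 18.
Level-3 differences are constant, so g has degree 3.
Fitting a degree-3 polynomial gives g(m) = 3m³ + 4m² + 6m + 4.
Then g(-1) = -1.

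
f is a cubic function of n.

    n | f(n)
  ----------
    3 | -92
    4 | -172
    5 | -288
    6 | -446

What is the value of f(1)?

-16

Write f(n) = an³ + bn² + cn + d; the 4 given values yield a linear system in the 4 coefficients.
Solving, f(n) = -n³ - 6n² - n - 8.
Then f(1) = -16.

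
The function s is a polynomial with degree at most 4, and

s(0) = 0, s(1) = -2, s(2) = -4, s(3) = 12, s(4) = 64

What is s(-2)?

Write s(m) = am^4 + bm³ + cm² + dm + e; the 5 given values yield a linear system in the 5 coefficients.
Solving, the leading coefficient vanishes, and s(m) = 3m³ - 9m² + 4m.
Then s(-2) = -68.

-68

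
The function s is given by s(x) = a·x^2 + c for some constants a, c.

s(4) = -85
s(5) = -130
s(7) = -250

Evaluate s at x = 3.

From s(4) = -85 and s(5) = -130: 16a + c = -85 and 25a + c = -130.
Subtracting: 9a = -45, so a = -5; then c = -85 − (-5)·16 = -5.
So s(x) = -5x² − 5, and s(3) = -50.

-50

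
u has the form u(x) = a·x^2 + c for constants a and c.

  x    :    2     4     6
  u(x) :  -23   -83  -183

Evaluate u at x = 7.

From u(2) = -23 and u(4) = -83: 4a + c = -23 and 16a + c = -83.
Subtracting: 12a = -60, so a = -5; then c = -23 − (-5)·4 = -3.
So u(x) = -5x² − 3, and u(7) = -248.

-248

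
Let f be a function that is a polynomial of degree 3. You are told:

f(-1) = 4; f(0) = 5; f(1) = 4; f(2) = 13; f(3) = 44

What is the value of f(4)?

First differences: 1, -1, 9, 31. Second differences: -2, 10, 22. Third differences: 12, 12.
Level-3 differences are constant, so f has degree 3.
Fitting a degree-3 polynomial gives f(n) = 2n³ - n² - 2n + 5.
Then f(4) = 109.

109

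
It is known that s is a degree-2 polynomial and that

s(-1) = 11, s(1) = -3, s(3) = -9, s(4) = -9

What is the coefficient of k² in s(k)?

Write s(k) = ak² + bk + c; the 4 given values yield a linear system in the 3 coefficients.
Solving, s(k) = k² - 7k + 3.
The coefficient of k² is 1.

1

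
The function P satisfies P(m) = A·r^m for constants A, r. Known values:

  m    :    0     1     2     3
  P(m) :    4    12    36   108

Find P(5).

Consecutive ratio: 12/4 = 3, and 36/12 = 3, so r = 3.
Then A·3^0 = 4 gives A = 4, and P(m) = 4·3^m.
P(5) = 4·3^5 = 972.

972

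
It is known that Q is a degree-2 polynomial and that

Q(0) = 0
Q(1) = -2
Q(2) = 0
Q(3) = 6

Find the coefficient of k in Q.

-4

First differences: -2, 2, 6. Second differences: 4, 4.
Level-2 differences are constant, so Q has degree 2.
Fitting a degree-2 polynomial gives Q(k) = 2k² - 4k.
The coefficient of k is -4.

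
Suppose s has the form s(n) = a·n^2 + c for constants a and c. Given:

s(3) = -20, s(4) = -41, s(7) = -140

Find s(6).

-101

From s(3) = -20 and s(4) = -41: 9a + c = -20 and 16a + c = -41.
Subtracting: 7a = -21, so a = -3; then c = -20 − (-3)·9 = 7.
So s(n) = -3n² + 7, and s(6) = -101.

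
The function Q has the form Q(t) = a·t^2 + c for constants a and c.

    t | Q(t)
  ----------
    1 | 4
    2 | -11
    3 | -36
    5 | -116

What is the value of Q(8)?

-311

From Q(1) = 4 and Q(2) = -11: 1a + c = 4 and 4a + c = -11.
Subtracting: 3a = -15, so a = -5; then c = 4 − (-5)·1 = 9.
So Q(t) = -5t² + 9, and Q(8) = -311.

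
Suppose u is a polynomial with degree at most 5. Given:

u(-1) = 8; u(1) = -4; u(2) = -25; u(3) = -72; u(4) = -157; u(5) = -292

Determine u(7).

-760

Write u(k) = ak^5 + bk^4 + ck³ + dk² + ek + p; the 6 given values yield a linear system in the 6 coefficients.
Solving, the top 2 coefficients vanish, and u(k) = -2k³ - k² - 4k + 3.
Then u(7) = -760.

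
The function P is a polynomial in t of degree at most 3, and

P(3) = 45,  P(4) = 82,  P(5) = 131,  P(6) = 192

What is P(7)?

First differences: 37, 49, 61. Second differences: 12, 12.
Level-2 differences are constant, so P has degree 2.
Extending the table by one column gives the next first difference 73, so P(7) = 192 + 73 = 265.

265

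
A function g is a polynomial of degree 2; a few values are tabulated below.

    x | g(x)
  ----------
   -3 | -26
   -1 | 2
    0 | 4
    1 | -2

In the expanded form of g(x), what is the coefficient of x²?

Write g(x) = ax² + bx + c; the 4 given values yield a linear system in the 3 coefficients.
Solving, g(x) = -4x² - 2x + 4.
The coefficient of x² is -4.

-4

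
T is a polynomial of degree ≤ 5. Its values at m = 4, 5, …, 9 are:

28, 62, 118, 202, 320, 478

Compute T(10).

First differences: 34, 56, 84, 118, 158. Second differences: 22, 28, 34, 40. Third differences: 6, 6, 6.
Level-3 differences are constant, so T has degree 3.
Extending the table by one column gives the next first difference 204, so T(10) = 478 + 204 = 682.

682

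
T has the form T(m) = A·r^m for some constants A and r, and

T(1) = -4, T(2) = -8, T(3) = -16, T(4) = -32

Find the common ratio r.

2

Consecutive ratio: -8/(-4) = 2, and -16/(-8) = 2, so r = 2.
Then A·2^1 = -4 gives A = -2, and T(m) = -2·2^m.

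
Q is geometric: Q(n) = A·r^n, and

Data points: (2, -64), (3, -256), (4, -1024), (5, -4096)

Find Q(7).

Consecutive ratio: -256/(-64) = 4, and -1024/(-256) = 4, so r = 4.
Then A·4^2 = -64 gives A = -4, and Q(n) = -4·4^n.
Q(7) = -4·4^7 = -65536.

-65536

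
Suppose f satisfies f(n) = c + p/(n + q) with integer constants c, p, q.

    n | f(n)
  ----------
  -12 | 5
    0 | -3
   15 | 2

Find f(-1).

(f(n) − c)(n + q) = p for each data point; the three points give a linear system in c and q, then p follows.
Solving: c = 3, q = 3, p = -18, so f(n) = 3 − 18/(n + 3).
Then f(-1) = 3 − 18/2 = -6.

-6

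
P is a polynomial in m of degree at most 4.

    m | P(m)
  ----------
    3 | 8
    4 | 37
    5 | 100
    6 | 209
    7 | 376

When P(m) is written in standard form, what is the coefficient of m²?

-7

First differences: 29, 63, 109, 167. Second differences: 34, 46, 58. Third differences: 12, 12.
Level-3 differences are constant, so P has degree 3.
Fitting a degree-3 polynomial gives P(m) = 2m³ - 7m² + 4m + 5.
The coefficient of m² is -7.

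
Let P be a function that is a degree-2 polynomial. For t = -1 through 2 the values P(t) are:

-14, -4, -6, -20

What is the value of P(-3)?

First differences: 10, -2, -14. Second differences: -12, -12.
Level-2 differences are constant, so P has degree 2.
Fitting a degree-2 polynomial gives P(t) = -6t² + 4t - 4.
Then P(-3) = -70.

-70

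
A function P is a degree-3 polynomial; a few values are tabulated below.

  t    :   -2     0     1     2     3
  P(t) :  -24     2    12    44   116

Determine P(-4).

Write P(t) = at³ + bt² + ct + d; the 5 given values yield a linear system in the 4 coefficients.
Solving, P(t) = 3t³ + 2t² + 5t + 2.
Then P(-4) = -178.

-178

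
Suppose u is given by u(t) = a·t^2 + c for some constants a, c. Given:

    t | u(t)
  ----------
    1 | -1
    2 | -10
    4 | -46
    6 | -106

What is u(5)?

From u(1) = -1 and u(2) = -10: 1a + c = -1 and 4a + c = -10.
Subtracting: 3a = -9, so a = -3; then c = -1 − (-3)·1 = 2.
So u(t) = -3t² + 2, and u(5) = -73.

-73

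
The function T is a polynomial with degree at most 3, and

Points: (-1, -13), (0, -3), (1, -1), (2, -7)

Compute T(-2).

First differences: 10, 2, -6. Second differences: -8, -8.
Level-2 differences are constant, so T has degree 2.
Fitting a degree-2 polynomial gives T(k) = -4k² + 6k - 3.
Then T(-2) = -31.

-31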